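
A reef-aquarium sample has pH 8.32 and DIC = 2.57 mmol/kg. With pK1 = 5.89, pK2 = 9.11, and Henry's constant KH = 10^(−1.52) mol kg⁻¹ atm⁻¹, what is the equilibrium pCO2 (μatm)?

α₀ = 1 / (1 + K1/[H⁺] + K1K2/[H⁺]²) = 1 / (1 + 10^+2.43 + 10^+1.64)
   = 1 / (1 + 269.15 + 43.652) = 1/313.81 = 0.003187
[CO2*] = α₀ × DIC = 0.003187 × 2.57 = 0.008190 mmol/kg = 8.190 μmol/kg
pCO2 = [CO2*]/KH = 8.190×10^-6 / 3.020×10^-2 = 271 μatm

pCO2 = 271 μatm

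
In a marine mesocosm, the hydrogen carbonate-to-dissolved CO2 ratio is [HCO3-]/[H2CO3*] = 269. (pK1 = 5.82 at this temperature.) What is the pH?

From K1 = [H⁺][HCO3-]/[H2CO3*]:  pH = pK1 + log₁₀([HCO3-]/[H2CO3*])
log₁₀(269) = +2.430
pH = 5.82 + (+2.430) = 8.25

pH = 8.25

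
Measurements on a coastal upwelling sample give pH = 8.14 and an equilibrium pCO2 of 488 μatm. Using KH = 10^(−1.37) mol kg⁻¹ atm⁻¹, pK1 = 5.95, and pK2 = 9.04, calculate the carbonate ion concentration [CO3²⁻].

[CO2*] = KH · pCO2 = 10^(−1.37) × 488×10^-6 = 2.082×10^-5 mol/kg
α₀ = 1/(1 + K1/[H⁺] + K1K2/[H⁺]²) = 1/(1 + 10^+2.19 + 10^+1.29) = 0.005702
DIC = [CO2*]/α₀ = 2.082×10^-5 / 0.005702 = 3.651 mmol/kg
[CO3²⁻] = α₂·DIC; α₂ = 0.1112, so [CO3²⁻] = 0.1112 × 3.651 = 0.406 mmol/kg

[CO3²⁻] = 0.406 mmol/kg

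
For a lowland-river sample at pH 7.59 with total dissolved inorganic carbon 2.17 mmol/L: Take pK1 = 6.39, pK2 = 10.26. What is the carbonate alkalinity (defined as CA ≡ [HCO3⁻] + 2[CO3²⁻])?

CA = 2.05 mmol/L

CA = [HCO3⁻] + 2[CO3²⁻] = (α₁ + 2α₂)·DIC
At pH 7.59: [H⁺]/K1 = 10^-1.20 = 0.063096, K2/[H⁺] = 10^-2.67 = 0.0021380
α₁ = 1/(1 + 0.063096 + 0.0021380) = 1/1.0652 = 0.9388; α₂ = α₁·K2/[H⁺] = 0.002007
α₁ + 2α₂ = 0.9428
CA = 0.9428 × 2.17 = 2.05 mmol/L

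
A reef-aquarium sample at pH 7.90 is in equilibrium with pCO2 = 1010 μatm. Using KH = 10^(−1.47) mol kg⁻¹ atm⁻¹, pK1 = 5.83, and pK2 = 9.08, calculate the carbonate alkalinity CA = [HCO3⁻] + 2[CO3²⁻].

[CO2*] = KH · pCO2 = 10^(−1.47) × 1010×10^-6 = 3.422×10^-5 mol/kg
α₀ = 1/(1 + K1/[H⁺] + K1K2/[H⁺]²) = 1/(1 + 10^+2.07 + 10^+0.89) = 0.007921
DIC = [CO2*]/α₀ = 3.422×10^-5 / 0.007921 = 4.321 mmol/kg
CA = (α₁ + 2α₂)·DIC = (0.9306 + 2×0.06148) × 4.321 = 4.55 mmol/kg

CA = 4.55 mmol/kg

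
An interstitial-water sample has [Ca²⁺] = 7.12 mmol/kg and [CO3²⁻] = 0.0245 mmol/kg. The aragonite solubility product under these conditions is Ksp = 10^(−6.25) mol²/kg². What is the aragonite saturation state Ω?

Ω = 0.310

Ksp = 10^(−6.25) = 5.623×10^-7
Ω = [Ca²⁺][CO3²⁻]/Ksp = (7.12×10^-3)(0.0245×10^-3) / 5.623×10^-7 = 0.310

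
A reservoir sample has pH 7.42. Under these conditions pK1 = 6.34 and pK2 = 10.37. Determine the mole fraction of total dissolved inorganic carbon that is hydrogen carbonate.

α₁ = 0.922

α₁ = 1 / (1 + [H⁺]/K1 + K2/[H⁺]) = 1 / (1 + 10^-1.08 + 10^-2.95)
   = 1 / (1 + 0.083176 + 0.0011220) = 1/1.0843 = 0.9223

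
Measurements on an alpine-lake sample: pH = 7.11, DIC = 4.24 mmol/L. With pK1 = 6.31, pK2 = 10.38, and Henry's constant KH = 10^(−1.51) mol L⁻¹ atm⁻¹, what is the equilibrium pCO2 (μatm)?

pCO2 = 1.88×10^4 μatm

α₀ = 1 / (1 + K1/[H⁺] + K1K2/[H⁺]²) = 1 / (1 + 10^+0.80 + 10^-2.47)
   = 1 / (1 + 6.3096 + 0.0033884) = 1/7.3130 = 0.1367
[CO2*] = α₀ × DIC = 0.1367 × 4.24 = 0.5798 mmol/L
pCO2 = [CO2*]/KH = 5.798×10^-4 / 3.090×10^-2 = 1.88×10^4 μatm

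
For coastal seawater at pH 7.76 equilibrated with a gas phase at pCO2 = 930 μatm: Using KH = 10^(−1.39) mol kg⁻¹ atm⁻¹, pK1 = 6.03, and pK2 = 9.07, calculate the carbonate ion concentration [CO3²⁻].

[CO2*] = KH · pCO2 = 10^(−1.39) × 930×10^-6 = 3.789×10^-5 mol/kg
α₀ = 1/(1 + K1/[H⁺] + K1K2/[H⁺]²) = 1/(1 + 10^+1.73 + 10^+0.42) = 0.01744
DIC = [CO2*]/α₀ = 3.789×10^-5 / 0.01744 = 2.172 mmol/kg
[CO3²⁻] = α₂·DIC; α₂ = 0.04588, so [CO3²⁻] = 0.04588 × 2.172 = 0.0997 mmol/kg

[CO3²⁻] = 0.0997 mmol/kg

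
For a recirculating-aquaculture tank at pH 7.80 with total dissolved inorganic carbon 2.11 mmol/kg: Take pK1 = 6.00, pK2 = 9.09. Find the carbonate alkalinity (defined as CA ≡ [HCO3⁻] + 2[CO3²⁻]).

CA = 2.18 mmol/kg

CA = [HCO3⁻] + 2[CO3²⁻] = (α₁ + 2α₂)·DIC
At pH 7.80: [H⁺]/K1 = 10^-1.80 = 0.015849, K2/[H⁺] = 10^-1.29 = 0.051286
α₁ = 1/(1 + 0.015849 + 0.051286) = 1/1.0671 = 0.9371; α₂ = α₁·K2/[H⁺] = 0.04806
α₁ + 2α₂ = 1.0332
CA = 1.0332 × 2.11 = 2.18 mmol/kg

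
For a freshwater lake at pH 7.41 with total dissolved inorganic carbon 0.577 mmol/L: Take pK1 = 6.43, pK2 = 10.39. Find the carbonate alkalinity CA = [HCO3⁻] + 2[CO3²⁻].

CA = 0.523 mmol/L

CA = [HCO3⁻] + 2[CO3²⁻] = (α₁ + 2α₂)·DIC
At pH 7.41: [H⁺]/K1 = 10^-0.98 = 0.10471, K2/[H⁺] = 10^-2.98 = 0.0010471
α₁ = 1/(1 + 0.10471 + 0.0010471) = 1/1.1058 = 0.9044; α₂ = α₁·K2/[H⁺] = 0.0009470
α₁ + 2α₂ = 0.9062
CA = 0.9062 × 0.577 = 0.523 mmol/L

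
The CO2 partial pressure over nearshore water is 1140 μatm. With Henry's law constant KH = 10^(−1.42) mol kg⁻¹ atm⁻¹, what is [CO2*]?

KH = 10^(−1.42) = 3.802×10^-2 mol kg⁻¹ atm⁻¹
[CO2*] = KH · pCO2 = 3.802×10^-2 × 1140×10^-6 atm = 4.33×10^-5 mol/kg

[CO2*] = 43.3 μmol/kg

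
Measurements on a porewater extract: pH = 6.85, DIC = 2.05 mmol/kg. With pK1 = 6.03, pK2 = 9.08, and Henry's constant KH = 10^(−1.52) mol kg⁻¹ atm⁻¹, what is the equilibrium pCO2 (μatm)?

α₀ = 1 / (1 + K1/[H⁺] + K1K2/[H⁺]²) = 1 / (1 + 10^+0.82 + 10^-1.41)
   = 1 / (1 + 6.6069 + 0.038905) = 1/7.6458 = 0.1308
[CO2*] = α₀ × DIC = 0.1308 × 2.05 = 0.2681 mmol/kg
pCO2 = [CO2*]/KH = 2.681×10^-4 / 3.020×10^-2 = 8880 μatm

pCO2 = 8880 μatm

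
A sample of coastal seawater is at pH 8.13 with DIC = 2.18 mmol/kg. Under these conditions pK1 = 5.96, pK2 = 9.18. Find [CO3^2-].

α₂ = 1 / (1 + [H⁺]/K2 + [H⁺]²/(K1K2)) = 1 / (1 + 10^+1.05 + 10^-1.12)
   = 1 / (1 + 11.220 + 0.075858) = 1/12.296 = 0.08133
[CO3²⁻] = α₂ × DIC = 0.08133 × 2.18 = 0.177 mmol/kg

[CO3²⁻] = 0.177 mmol/kg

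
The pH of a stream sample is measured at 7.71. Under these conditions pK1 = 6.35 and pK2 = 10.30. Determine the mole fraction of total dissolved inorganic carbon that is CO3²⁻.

α₂ = 1 / (1 + [H⁺]/K2 + [H⁺]²/(K1K2)) = 1 / (1 + 10^+2.59 + 10^+1.23)
   = 1 / (1 + 389.05 + 16.982) = 1/407.03 = 0.002457

α₂ = 0.00246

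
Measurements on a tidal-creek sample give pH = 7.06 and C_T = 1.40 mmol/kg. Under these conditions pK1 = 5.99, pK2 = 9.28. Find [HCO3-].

[HCO3⁻] = 1.28 mmol/kg

α₁ = 1 / (1 + [H⁺]/K1 + K2/[H⁺]) = 1 / (1 + 10^-1.07 + 10^-2.22)
   = 1 / (1 + 0.085114 + 0.0060256) = 1/1.0911 = 0.9165
[HCO3⁻] = α₁ × DIC = 0.9165 × 1.40 = 1.28 mmol/kg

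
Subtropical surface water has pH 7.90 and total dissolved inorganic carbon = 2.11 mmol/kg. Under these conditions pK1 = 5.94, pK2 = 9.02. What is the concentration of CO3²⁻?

α₂ = 1 / (1 + [H⁺]/K2 + [H⁺]²/(K1K2)) = 1 / (1 + 10^+1.12 + 10^-0.84)
   = 1 / (1 + 13.183 + 0.14454) = 1/14.327 = 0.06980
[CO3²⁻] = α₂ × DIC = 0.06980 × 2.11 = 0.147 mmol/kg

[CO3²⁻] = 0.147 mmol/kg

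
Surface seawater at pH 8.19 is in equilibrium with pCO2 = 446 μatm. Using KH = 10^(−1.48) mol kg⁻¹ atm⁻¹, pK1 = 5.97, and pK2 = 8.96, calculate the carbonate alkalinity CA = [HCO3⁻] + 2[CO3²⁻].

[CO2*] = KH · pCO2 = 10^(−1.48) × 446×10^-6 = 1.477×10^-5 mol/kg
α₀ = 1/(1 + K1/[H⁺] + K1K2/[H⁺]²) = 1/(1 + 10^+2.22 + 10^+1.45) = 0.005124
DIC = [CO2*]/α₀ = 1.477×10^-5 / 0.005124 = 2.882 mmol/kg
CA = (α₁ + 2α₂)·DIC = (0.8504 + 2×0.1444) × 2.882 = 3.28 mmol/kg

CA = 3.28 mmol/kg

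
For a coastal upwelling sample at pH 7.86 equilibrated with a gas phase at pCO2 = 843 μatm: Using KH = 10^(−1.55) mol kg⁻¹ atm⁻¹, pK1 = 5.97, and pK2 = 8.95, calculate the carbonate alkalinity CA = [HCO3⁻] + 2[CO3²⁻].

CA = 2.14 mmol/kg

[CO2*] = KH · pCO2 = 10^(−1.55) × 843×10^-6 = 2.376×10^-5 mol/kg
α₀ = 1/(1 + K1/[H⁺] + K1K2/[H⁺]²) = 1/(1 + 10^+1.89 + 10^+0.80) = 0.01177
DIC = [CO2*]/α₀ = 2.376×10^-5 / 0.01177 = 2.018 mmol/kg
CA = (α₁ + 2α₂)·DIC = (0.9139 + 2×0.07429) × 2.018 = 2.14 mmol/kg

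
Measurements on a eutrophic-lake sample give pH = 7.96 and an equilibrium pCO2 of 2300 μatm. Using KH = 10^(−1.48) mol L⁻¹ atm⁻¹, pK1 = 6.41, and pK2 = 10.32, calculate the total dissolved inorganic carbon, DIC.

DIC = 2.79 mmol/L

[CO2*] = KH · pCO2 = 10^(−1.48) × 2300×10^-6 = 7.616×10^-5 mol/L
α₀ = 1/(1 + K1/[H⁺] + K1K2/[H⁺]²) = 1/(1 + 10^+1.55 + 10^-0.81) = 0.02730
DIC = [CO2*]/α₀ = 7.616×10^-5 / 0.02730 = 2.79 mmol/L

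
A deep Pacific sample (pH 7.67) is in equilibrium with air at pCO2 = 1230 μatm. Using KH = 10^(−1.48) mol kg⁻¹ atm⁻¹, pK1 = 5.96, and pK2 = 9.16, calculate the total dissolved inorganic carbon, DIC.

[CO2*] = KH · pCO2 = 10^(−1.48) × 1230×10^-6 = 4.073×10^-5 mol/kg
α₀ = 1/(1 + K1/[H⁺] + K1K2/[H⁺]²) = 1/(1 + 10^+1.71 + 10^+0.22) = 0.01854
DIC = [CO2*]/α₀ = 4.073×10^-5 / 0.01854 = 2.20 mmol/kg

DIC = 2.20 mmol/kg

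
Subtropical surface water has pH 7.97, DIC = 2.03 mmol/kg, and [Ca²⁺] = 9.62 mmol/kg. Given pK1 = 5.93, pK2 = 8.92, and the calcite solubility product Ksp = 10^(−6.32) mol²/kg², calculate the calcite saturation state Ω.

α₂ = 1 / (1 + [H⁺]/K2 + [H⁺]²/(K1K2)) = 1 / (1 + 10^+0.95 + 10^-1.09)
   = 1 / (1 + 8.9125 + 0.081283) = 1/9.9938 = 0.1001
[CO3²⁻] = α₂ × DIC = 0.1001 × 2.03 = 0.2031 mmol/kg
Ksp = 10^(−6.32) = 4.786×10^-7
Ω = [Ca²⁺][CO3²⁻]/Ksp = (9.62×10^-3)(2.031×10^-4) / 4.786×10^-7 = 4.08

Ω = 4.08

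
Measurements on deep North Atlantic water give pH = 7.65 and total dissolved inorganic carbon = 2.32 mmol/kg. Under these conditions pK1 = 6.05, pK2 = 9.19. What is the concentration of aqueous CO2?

[CO2*] = 0.0553 mmol/kg

α₀ = 1 / (1 + K1/[H⁺] + K1K2/[H⁺]²) = 1 / (1 + 10^+1.60 + 10^+0.06)
   = 1 / (1 + 39.811 + 1.1482) = 1/41.959 = 0.02383
[CO2*] = α₀ × DIC = 0.02383 × 2.32 = 0.0553 mmol/kg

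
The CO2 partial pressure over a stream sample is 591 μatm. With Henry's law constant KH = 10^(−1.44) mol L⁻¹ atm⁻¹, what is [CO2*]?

KH = 10^(−1.44) = 3.631×10^-2 mol L⁻¹ atm⁻¹
[CO2*] = KH · pCO2 = 3.631×10^-2 × 591×10^-6 atm = 2.15×10^-5 mol/L

[CO2*] = 21.5 μmol/L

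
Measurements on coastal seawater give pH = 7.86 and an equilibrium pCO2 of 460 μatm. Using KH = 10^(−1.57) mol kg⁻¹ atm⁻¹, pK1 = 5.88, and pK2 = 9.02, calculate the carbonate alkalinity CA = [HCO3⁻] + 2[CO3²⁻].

[CO2*] = KH · pCO2 = 10^(−1.57) × 460×10^-6 = 1.238×10^-5 mol/kg
α₀ = 1/(1 + K1/[H⁺] + K1K2/[H⁺]²) = 1/(1 + 10^+1.98 + 10^+0.82) = 0.009699
DIC = [CO2*]/α₀ = 1.238×10^-5 / 0.009699 = 1.277 mmol/kg
CA = (α₁ + 2α₂)·DIC = (0.9262 + 2×0.06408) × 1.277 = 1.35 mmol/kg

CA = 1.35 mmol/kg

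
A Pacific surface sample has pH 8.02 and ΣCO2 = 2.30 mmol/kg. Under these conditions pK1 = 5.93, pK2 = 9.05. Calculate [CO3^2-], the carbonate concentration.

α₂ = 1 / (1 + [H⁺]/K2 + [H⁺]²/(K1K2)) = 1 / (1 + 10^+1.03 + 10^-1.06)
   = 1 / (1 + 10.715 + 0.087096) = 1/11.802 = 0.08473
[CO3²⁻] = α₂ × DIC = 0.08473 × 2.30 = 0.195 mmol/kg

[CO3²⁻] = 0.195 mmol/kg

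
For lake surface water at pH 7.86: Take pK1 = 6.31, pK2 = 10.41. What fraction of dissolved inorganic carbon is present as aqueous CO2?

α₀ = 1 / (1 + K1/[H⁺] + K1K2/[H⁺]²) = 1 / (1 + 10^+1.55 + 10^-1.00)
   = 1 / (1 + 35.481 + 0.10000) = 1/36.581 = 0.02734

α₀ = 0.0273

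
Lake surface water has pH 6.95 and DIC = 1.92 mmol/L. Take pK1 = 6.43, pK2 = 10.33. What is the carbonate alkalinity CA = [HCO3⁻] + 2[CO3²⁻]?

CA = [HCO3⁻] + 2[CO3²⁻] = (α₁ + 2α₂)·DIC
At pH 6.95: [H⁺]/K1 = 10^-0.52 = 0.30200, K2/[H⁺] = 10^-3.38 = 0.00041687
α₁ = 1/(1 + 0.30200 + 0.00041687) = 1/1.3024 = 0.7678; α₂ = α₁·K2/[H⁺] = 0.0003201
α₁ + 2α₂ = 0.7684
CA = 0.7684 × 1.92 = 1.48 mmol/L

CA = 1.48 mmol/L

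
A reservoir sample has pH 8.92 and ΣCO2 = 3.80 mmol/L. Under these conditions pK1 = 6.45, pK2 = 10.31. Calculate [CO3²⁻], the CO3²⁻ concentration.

[CO3²⁻] = 0.148 mmol/L

α₂ = 1 / (1 + [H⁺]/K2 + [H⁺]²/(K1K2)) = 1 / (1 + 10^+1.39 + 10^-1.08)
   = 1 / (1 + 24.547 + 0.083176) = 1/25.630 = 0.03902
[CO3²⁻] = α₂ × DIC = 0.03902 × 3.80 = 0.148 mmol/L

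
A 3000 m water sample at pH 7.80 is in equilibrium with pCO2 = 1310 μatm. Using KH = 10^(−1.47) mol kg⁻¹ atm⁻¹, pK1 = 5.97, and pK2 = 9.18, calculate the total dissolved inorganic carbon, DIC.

[CO2*] = KH · pCO2 = 10^(−1.47) × 1310×10^-6 = 4.439×10^-5 mol/kg
α₀ = 1/(1 + K1/[H⁺] + K1K2/[H⁺]²) = 1/(1 + 10^+1.83 + 10^+0.45) = 0.01400
DIC = [CO2*]/α₀ = 4.439×10^-5 / 0.01400 = 3.17 mmol/kg

DIC = 3.17 mmol/kg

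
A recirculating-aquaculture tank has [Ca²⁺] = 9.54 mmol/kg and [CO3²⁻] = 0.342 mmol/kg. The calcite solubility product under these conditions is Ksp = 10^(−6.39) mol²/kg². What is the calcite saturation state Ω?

Ksp = 10^(−6.39) = 4.074×10^-7
Ω = [Ca²⁺][CO3²⁻]/Ksp = (9.54×10^-3)(0.342×10^-3) / 4.074×10^-7 = 8.01

Ω = 8.01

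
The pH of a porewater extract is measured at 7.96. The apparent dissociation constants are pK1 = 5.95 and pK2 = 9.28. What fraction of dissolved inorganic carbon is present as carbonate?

α₂ = 1 / (1 + [H⁺]/K2 + [H⁺]²/(K1K2)) = 1 / (1 + 10^+1.32 + 10^-0.69)
   = 1 / (1 + 20.893 + 0.20417) = 1/22.097 = 0.04525

α₂ = 0.0453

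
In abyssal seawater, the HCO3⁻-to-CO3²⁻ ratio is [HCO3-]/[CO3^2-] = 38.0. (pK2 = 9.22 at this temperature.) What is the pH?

From K2 = [H⁺][CO3^2-]/[HCO3-]:  pH = pK2 − log₁₀([HCO3-]/[CO3^2-])
log₁₀(38.0) = +1.580
pH = 9.22 − (+1.580) = 7.64

pH = 7.64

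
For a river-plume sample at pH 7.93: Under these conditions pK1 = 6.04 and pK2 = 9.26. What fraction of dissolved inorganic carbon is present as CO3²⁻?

α₂ = 0.0441

α₂ = 1 / (1 + [H⁺]/K2 + [H⁺]²/(K1K2)) = 1 / (1 + 10^+1.33 + 10^-0.56)
   = 1 / (1 + 21.380 + 0.27542) = 1/22.655 = 0.04414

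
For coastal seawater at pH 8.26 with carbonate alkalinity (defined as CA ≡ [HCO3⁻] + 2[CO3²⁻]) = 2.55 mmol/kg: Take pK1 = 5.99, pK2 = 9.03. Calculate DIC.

CA = [HCO3⁻] + 2[CO3²⁻] = (α₁ + 2α₂)·DIC
At pH 8.26: [H⁺]/K1 = 10^-2.27 = 0.0053703, K2/[H⁺] = 10^-0.77 = 0.16982
α₁ = 1/(1 + 0.0053703 + 0.16982) = 1/1.1752 = 0.8509; α₂ = α₁·K2/[H⁺] = 0.1445
α₁ + 2α₂ = 1.1399
DIC = CA / (α₁ + 2α₂) = 2.55 / 1.1399 = 2.24 mmol/kg

DIC = 2.24 mmol/kg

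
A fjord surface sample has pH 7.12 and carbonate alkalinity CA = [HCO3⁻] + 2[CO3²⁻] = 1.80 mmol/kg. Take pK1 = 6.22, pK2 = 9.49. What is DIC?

CA = [HCO3⁻] + 2[CO3²⁻] = (α₁ + 2α₂)·DIC
At pH 7.12: [H⁺]/K1 = 10^-0.90 = 0.12589, K2/[H⁺] = 10^-2.37 = 0.0042658
α₁ = 1/(1 + 0.12589 + 0.0042658) = 1/1.1302 = 0.8848; α₂ = α₁·K2/[H⁺] = 0.003775
α₁ + 2α₂ = 0.8924
DIC = CA / (α₁ + 2α₂) = 1.80 / 0.8924 = 2.02 mmol/kg

DIC = 2.02 mmol/kg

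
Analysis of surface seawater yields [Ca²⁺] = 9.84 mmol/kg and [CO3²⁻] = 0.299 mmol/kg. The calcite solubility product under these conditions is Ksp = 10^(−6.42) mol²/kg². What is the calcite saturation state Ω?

Ω = 7.74

Ksp = 10^(−6.42) = 3.802×10^-7
Ω = [Ca²⁺][CO3²⁻]/Ksp = (9.84×10^-3)(0.299×10^-3) / 3.802×10^-7 = 7.74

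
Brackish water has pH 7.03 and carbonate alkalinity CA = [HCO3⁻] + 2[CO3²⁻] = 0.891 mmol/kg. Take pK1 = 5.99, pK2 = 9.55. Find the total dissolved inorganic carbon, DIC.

CA = [HCO3⁻] + 2[CO3²⁻] = (α₁ + 2α₂)·DIC
At pH 7.03: [H⁺]/K1 = 10^-1.04 = 0.091201, K2/[H⁺] = 10^-2.52 = 0.0030200
α₁ = 1/(1 + 0.091201 + 0.0030200) = 1/1.0942 = 0.9139; α₂ = α₁·K2/[H⁺] = 0.002760
α₁ + 2α₂ = 0.9194
DIC = CA / (α₁ + 2α₂) = 0.891 / 0.9194 = 0.969 mmol/kg

DIC = 0.969 mmol/kg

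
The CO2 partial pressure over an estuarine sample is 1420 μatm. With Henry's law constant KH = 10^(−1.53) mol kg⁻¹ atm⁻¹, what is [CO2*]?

[CO2*] = 41.9 μmol/kg

KH = 10^(−1.53) = 2.951×10^-2 mol kg⁻¹ atm⁻¹
[CO2*] = KH · pCO2 = 2.951×10^-2 × 1420×10^-6 atm = 4.19×10^-5 mol/kg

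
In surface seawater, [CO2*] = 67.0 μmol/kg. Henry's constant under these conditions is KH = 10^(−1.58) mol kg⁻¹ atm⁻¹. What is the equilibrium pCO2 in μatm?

KH = 10^(−1.58) = 2.630×10^-2 mol kg⁻¹ atm⁻¹
pCO2 = [CO2*]/KH = 67.0×10^-6 / 2.630×10^-2 = 2.55×10^-3 atm = 2550 μatm

pCO2 = 2550 μatm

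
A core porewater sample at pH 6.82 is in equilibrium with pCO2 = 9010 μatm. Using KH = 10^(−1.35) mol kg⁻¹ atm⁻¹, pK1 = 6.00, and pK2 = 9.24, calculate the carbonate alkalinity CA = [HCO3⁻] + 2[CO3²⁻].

[CO2*] = KH · pCO2 = 10^(−1.35) × 9010×10^-6 = 4.025×10^-4 mol/kg
α₀ = 1/(1 + K1/[H⁺] + K1K2/[H⁺]²) = 1/(1 + 10^+0.82 + 10^-1.60) = 0.1310
DIC = [CO2*]/α₀ = 4.025×10^-4 / 0.1310 = 3.072 mmol/kg
CA = (α₁ + 2α₂)·DIC = (0.8657 + 2×0.003291) × 3.072 = 2.68 mmol/kg

CA = 2.68 mmol/kg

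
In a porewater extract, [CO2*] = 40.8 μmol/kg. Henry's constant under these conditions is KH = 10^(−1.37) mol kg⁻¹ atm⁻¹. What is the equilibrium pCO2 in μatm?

pCO2 = 956 μatm

KH = 10^(−1.37) = 4.266×10^-2 mol kg⁻¹ atm⁻¹
pCO2 = [CO2*]/KH = 40.8×10^-6 / 4.266×10^-2 = 9.56×10^-4 atm = 956 μatm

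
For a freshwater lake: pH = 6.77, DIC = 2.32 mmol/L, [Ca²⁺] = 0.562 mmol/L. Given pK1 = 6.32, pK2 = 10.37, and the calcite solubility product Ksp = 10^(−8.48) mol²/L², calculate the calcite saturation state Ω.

α₂ = 1 / (1 + [H⁺]/K2 + [H⁺]²/(K1K2)) = 1 / (1 + 10^+3.60 + 10^+3.15)
   = 1 / (1 + 3981.1 + 1412.5) = 1/5394.6 = 0.0001854
[CO3²⁻] = α₂ × DIC = 0.0001854 × 2.32 = 0.0004301 mmol/L = 0.4301 μmol/L
Ksp = 10^(−8.48) = 3.311×10^-9
Ω = [Ca²⁺][CO3²⁻]/Ksp = (0.562×10^-3)(4.301×10^-7) / 3.311×10^-9 = 0.0730

Ω = 0.0730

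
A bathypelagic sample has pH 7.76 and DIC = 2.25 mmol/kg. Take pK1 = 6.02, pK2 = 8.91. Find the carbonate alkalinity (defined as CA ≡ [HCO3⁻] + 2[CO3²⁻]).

CA = 2.36 mmol/kg

CA = [HCO3⁻] + 2[CO3²⁻] = (α₁ + 2α₂)·DIC
At pH 7.76: [H⁺]/K1 = 10^-1.74 = 0.018197, K2/[H⁺] = 10^-1.15 = 0.070795
α₁ = 1/(1 + 0.018197 + 0.070795) = 1/1.0890 = 0.9183; α₂ = α₁·K2/[H⁺] = 0.06501
α₁ + 2α₂ = 1.0483
CA = 1.0483 × 2.25 = 2.36 mmol/kg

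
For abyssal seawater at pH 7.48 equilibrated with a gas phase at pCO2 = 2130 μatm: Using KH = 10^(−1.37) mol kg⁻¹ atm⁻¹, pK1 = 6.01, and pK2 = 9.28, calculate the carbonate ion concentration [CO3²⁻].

[CO2*] = KH · pCO2 = 10^(−1.37) × 2130×10^-6 = 9.086×10^-5 mol/kg
α₀ = 1/(1 + K1/[H⁺] + K1K2/[H⁺]²) = 1/(1 + 10^+1.47 + 10^-0.33) = 0.03228
DIC = [CO2*]/α₀ = 9.086×10^-5 / 0.03228 = 2.815 mmol/kg
[CO3²⁻] = α₂·DIC; α₂ = 0.01510, so [CO3²⁻] = 0.01510 × 2.815 = 0.0425 mmol/kg

[CO3²⁻] = 0.0425 mmol/kg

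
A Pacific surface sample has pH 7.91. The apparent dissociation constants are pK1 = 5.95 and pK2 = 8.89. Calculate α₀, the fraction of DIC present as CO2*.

α₀ = 0.00983

α₀ = 1 / (1 + K1/[H⁺] + K1K2/[H⁺]²) = 1 / (1 + 10^+1.96 + 10^+0.98)
   = 1 / (1 + 91.201 + 9.5499) = 1/101.75 = 0.009828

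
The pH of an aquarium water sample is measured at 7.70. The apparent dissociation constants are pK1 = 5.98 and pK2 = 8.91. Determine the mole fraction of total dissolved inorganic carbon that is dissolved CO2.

α₀ = 0.0176

α₀ = 1 / (1 + K1/[H⁺] + K1K2/[H⁺]²) = 1 / (1 + 10^+1.72 + 10^+0.51)
   = 1 / (1 + 52.481 + 3.2359) = 1/56.717 = 0.01763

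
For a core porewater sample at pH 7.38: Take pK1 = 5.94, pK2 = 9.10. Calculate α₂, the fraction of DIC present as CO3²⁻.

α₂ = 0.0181

α₂ = 1 / (1 + [H⁺]/K2 + [H⁺]²/(K1K2)) = 1 / (1 + 10^+1.72 + 10^+0.28)
   = 1 / (1 + 52.481 + 1.9055) = 1/55.386 = 0.01806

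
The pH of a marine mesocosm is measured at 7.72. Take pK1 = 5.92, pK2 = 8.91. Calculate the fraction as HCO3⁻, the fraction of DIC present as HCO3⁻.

α₁ = 0.926

α₁ = 1 / (1 + [H⁺]/K1 + K2/[H⁺]) = 1 / (1 + 10^-1.80 + 10^-1.19)
   = 1 / (1 + 0.015849 + 0.064565) = 1/1.0804 = 0.9256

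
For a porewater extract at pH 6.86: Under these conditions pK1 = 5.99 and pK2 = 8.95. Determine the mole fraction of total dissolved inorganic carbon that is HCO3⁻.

α₁ = 1 / (1 + [H⁺]/K1 + K2/[H⁺]) = 1 / (1 + 10^-0.87 + 10^-2.09)
   = 1 / (1 + 0.13490 + 0.0081283) = 1/1.1430 = 0.8749

α₁ = 0.875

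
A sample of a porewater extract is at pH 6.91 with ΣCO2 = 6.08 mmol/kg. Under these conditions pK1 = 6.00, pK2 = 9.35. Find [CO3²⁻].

[CO3²⁻] = 19.6 μmol/kg

α₂ = 1 / (1 + [H⁺]/K2 + [H⁺]²/(K1K2)) = 1 / (1 + 10^+2.44 + 10^+1.53)
   = 1 / (1 + 275.42 + 33.884) = 1/310.31 = 0.003223
[CO3²⁻] = α₂ × DIC = 0.003223 × 6.08 = 0.0196 mmol/kg = 19.6 μmol/kg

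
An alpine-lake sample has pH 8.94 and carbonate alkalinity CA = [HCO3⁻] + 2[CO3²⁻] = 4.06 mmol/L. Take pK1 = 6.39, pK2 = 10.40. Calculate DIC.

CA = [HCO3⁻] + 2[CO3²⁻] = (α₁ + 2α₂)·DIC
At pH 8.94: [H⁺]/K1 = 10^-2.55 = 0.0028184, K2/[H⁺] = 10^-1.46 = 0.034674
α₁ = 1/(1 + 0.0028184 + 0.034674) = 1/1.0375 = 0.9639; α₂ = α₁·K2/[H⁺] = 0.03342
α₁ + 2α₂ = 1.0307
DIC = CA / (α₁ + 2α₂) = 4.06 / 1.0307 = 3.94 mmol/L

DIC = 3.94 mmol/L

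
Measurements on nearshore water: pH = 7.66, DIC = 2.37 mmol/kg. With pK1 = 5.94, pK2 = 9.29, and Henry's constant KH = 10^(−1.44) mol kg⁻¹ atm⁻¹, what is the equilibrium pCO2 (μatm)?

α₀ = 1 / (1 + K1/[H⁺] + K1K2/[H⁺]²) = 1 / (1 + 10^+1.72 + 10^+0.09)
   = 1 / (1 + 52.481 + 1.2303) = 1/54.711 = 0.01828
[CO2*] = α₀ × DIC = 0.01828 × 2.37 = 0.04332 mmol/kg
pCO2 = [CO2*]/KH = 4.332×10^-5 / 3.631×10^-2 = 1190 μatm

pCO2 = 1190 μatm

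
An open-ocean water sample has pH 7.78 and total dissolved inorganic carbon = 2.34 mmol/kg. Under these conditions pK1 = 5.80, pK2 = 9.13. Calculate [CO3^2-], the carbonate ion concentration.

[CO3²⁻] = 0.0991 mmol/kg

α₂ = 1 / (1 + [H⁺]/K2 + [H⁺]²/(K1K2)) = 1 / (1 + 10^+1.35 + 10^-0.63)
   = 1 / (1 + 22.387 + 0.23442) = 1/23.622 = 0.04233
[CO3²⁻] = α₂ × DIC = 0.04233 × 2.34 = 0.0991 mmol/kg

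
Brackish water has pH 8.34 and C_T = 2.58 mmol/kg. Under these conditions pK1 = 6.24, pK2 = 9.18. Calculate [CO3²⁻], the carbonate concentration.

[CO3²⁻] = 0.324 mmol/kg

α₂ = 1 / (1 + [H⁺]/K2 + [H⁺]²/(K1K2)) = 1 / (1 + 10^+0.84 + 10^-1.26)
   = 1 / (1 + 6.9183 + 0.054954) = 1/7.9733 = 0.1254
[CO3²⁻] = α₂ × DIC = 0.1254 × 2.58 = 0.324 mmol/kg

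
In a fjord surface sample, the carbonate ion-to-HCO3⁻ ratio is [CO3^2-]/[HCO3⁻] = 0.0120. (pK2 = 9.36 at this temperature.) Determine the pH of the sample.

pH = 7.44

From K2 = [H⁺][CO3^2-]/[HCO3⁻]:  pH = pK2 + log₁₀([CO3^2-]/[HCO3⁻])
log₁₀(0.0120) = -1.921
pH = 9.36 + (-1.921) = 7.44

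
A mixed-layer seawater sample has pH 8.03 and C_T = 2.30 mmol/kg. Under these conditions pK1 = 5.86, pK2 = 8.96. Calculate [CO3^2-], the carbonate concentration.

α₂ = 1 / (1 + [H⁺]/K2 + [H⁺]²/(K1K2)) = 1 / (1 + 10^+0.93 + 10^-1.24)
   = 1 / (1 + 8.5114 + 0.057544) = 1/9.5689 = 0.1045
[CO3²⁻] = α₂ × DIC = 0.1045 × 2.30 = 0.240 mmol/kg

[CO3²⁻] = 0.240 mmol/kg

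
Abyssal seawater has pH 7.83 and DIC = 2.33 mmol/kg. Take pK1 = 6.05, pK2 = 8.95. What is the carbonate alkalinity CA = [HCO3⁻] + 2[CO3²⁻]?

CA = 2.46 mmol/kg

CA = [HCO3⁻] + 2[CO3²⁻] = (α₁ + 2α₂)·DIC
At pH 7.83: [H⁺]/K1 = 10^-1.78 = 0.016596, K2/[H⁺] = 10^-1.12 = 0.075858
α₁ = 1/(1 + 0.016596 + 0.075858) = 1/1.0925 = 0.9154; α₂ = α₁·K2/[H⁺] = 0.06944
α₁ + 2α₂ = 1.0542
CA = 1.0542 × 2.33 = 2.46 mmol/kg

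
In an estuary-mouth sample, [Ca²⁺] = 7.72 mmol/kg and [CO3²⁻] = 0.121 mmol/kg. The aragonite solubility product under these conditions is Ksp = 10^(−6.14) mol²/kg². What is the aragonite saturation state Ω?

Ksp = 10^(−6.14) = 7.244×10^-7
Ω = [Ca²⁺][CO3²⁻]/Ksp = (7.72×10^-3)(0.121×10^-3) / 7.244×10^-7 = 1.29

Ω = 1.29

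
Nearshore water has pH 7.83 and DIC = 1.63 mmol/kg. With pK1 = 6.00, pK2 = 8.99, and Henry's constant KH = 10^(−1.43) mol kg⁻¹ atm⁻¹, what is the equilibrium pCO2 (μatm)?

α₀ = 1 / (1 + K1/[H⁺] + K1K2/[H⁺]²) = 1 / (1 + 10^+1.83 + 10^+0.67)
   = 1 / (1 + 67.608 + 4.6774) = 1/73.286 = 0.01365
[CO2*] = α₀ × DIC = 0.01365 × 1.63 = 0.02224 mmol/kg
pCO2 = [CO2*]/KH = 2.224×10^-5 / 3.715×10^-2 = 599 μatm

pCO2 = 599 μatm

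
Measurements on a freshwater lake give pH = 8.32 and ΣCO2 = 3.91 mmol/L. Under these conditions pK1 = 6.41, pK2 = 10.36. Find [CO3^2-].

[CO3²⁻] = 0.0349 mmol/L

α₂ = 1 / (1 + [H⁺]/K2 + [H⁺]²/(K1K2)) = 1 / (1 + 10^+2.04 + 10^+0.13)
   = 1 / (1 + 109.65 + 1.3490) = 1/112.00 = 0.008929
[CO3²⁻] = α₂ × DIC = 0.008929 × 3.91 = 0.0349 mmol/L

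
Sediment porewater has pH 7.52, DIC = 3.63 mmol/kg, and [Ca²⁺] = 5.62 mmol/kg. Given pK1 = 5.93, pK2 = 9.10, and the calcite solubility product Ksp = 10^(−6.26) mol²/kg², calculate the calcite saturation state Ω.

α₂ = 1 / (1 + [H⁺]/K2 + [H⁺]²/(K1K2)) = 1 / (1 + 10^+1.58 + 10^-0.01)
   = 1 / (1 + 38.019 + 0.97724) = 1/39.996 = 0.02500
[CO3²⁻] = α₂ × DIC = 0.02500 × 3.63 = 0.09076 mmol/kg
Ksp = 10^(−6.26) = 5.495×10^-7
Ω = [Ca²⁺][CO3²⁻]/Ksp = (5.62×10^-3)(9.076×10^-5) / 5.495×10^-7 = 0.928

Ω = 0.928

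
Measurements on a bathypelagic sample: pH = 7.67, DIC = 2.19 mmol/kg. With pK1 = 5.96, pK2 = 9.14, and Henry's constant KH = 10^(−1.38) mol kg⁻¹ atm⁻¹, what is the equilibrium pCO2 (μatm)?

α₀ = 1 / (1 + K1/[H⁺] + K1K2/[H⁺]²) = 1 / (1 + 10^+1.71 + 10^+0.24)
   = 1 / (1 + 51.286 + 1.7378) = 1/54.024 = 0.01851
[CO2*] = α₀ × DIC = 0.01851 × 2.19 = 0.04054 mmol/kg
pCO2 = [CO2*]/KH = 4.054×10^-5 / 4.169×10^-2 = 972 μatm

pCO2 = 972 μatm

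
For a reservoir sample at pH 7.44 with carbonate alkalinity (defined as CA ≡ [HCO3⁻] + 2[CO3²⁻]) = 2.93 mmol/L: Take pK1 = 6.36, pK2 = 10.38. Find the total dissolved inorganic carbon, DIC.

CA = [HCO3⁻] + 2[CO3²⁻] = (α₁ + 2α₂)·DIC
At pH 7.44: [H⁺]/K1 = 10^-1.08 = 0.083176, K2/[H⁺] = 10^-2.94 = 0.0011482
α₁ = 1/(1 + 0.083176 + 0.0011482) = 1/1.0843 = 0.9222; α₂ = α₁·K2/[H⁺] = 0.001059
α₁ + 2α₂ = 0.9244
DIC = CA / (α₁ + 2α₂) = 2.93 / 0.9244 = 3.17 mmol/L

DIC = 3.17 mmol/L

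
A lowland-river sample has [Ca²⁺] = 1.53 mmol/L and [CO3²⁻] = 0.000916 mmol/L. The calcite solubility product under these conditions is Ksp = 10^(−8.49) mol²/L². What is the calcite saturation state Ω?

Ksp = 10^(−8.49) = 3.236×10^-9
Ω = [Ca²⁺][CO3²⁻]/Ksp = (1.53×10^-3)(0.000916×10^-3) / 3.236×10^-9 = 0.433

Ω = 0.433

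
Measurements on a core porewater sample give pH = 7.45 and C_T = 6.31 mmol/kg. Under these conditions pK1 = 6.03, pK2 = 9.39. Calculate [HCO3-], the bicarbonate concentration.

α₁ = 1 / (1 + [H⁺]/K1 + K2/[H⁺]) = 1 / (1 + 10^-1.42 + 10^-1.94)
   = 1 / (1 + 0.038019 + 0.011482) = 1/1.0495 = 0.9528
[HCO3⁻] = α₁ × DIC = 0.9528 × 6.31 = 6.01 mmol/kg

[HCO3⁻] = 6.01 mmol/kg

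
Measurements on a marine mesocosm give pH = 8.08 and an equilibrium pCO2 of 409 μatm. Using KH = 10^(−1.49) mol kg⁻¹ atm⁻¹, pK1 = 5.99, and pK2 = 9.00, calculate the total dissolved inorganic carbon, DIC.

DIC = 1.84 mmol/kg

[CO2*] = KH · pCO2 = 10^(−1.49) × 409×10^-6 = 1.323×10^-5 mol/kg
α₀ = 1/(1 + K1/[H⁺] + K1K2/[H⁺]²) = 1/(1 + 10^+2.09 + 10^+1.17) = 0.007204
DIC = [CO2*]/α₀ = 1.323×10^-5 / 0.007204 = 1.84 mmol/kg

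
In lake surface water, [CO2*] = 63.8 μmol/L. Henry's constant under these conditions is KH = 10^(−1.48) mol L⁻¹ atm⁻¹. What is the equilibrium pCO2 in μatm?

KH = 10^(−1.48) = 3.311×10^-2 mol L⁻¹ atm⁻¹
pCO2 = [CO2*]/KH = 63.8×10^-6 / 3.311×10^-2 = 1.93×10^-3 atm = 1930 μatm

pCO2 = 1930 μatm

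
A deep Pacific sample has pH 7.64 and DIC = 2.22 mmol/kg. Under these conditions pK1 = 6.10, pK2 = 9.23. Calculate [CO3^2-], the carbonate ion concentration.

α₂ = 1 / (1 + [H⁺]/K2 + [H⁺]²/(K1K2)) = 1 / (1 + 10^+1.59 + 10^+0.05)
   = 1 / (1 + 38.905 + 1.1220) = 1/41.027 = 0.02437
[CO3²⁻] = α₂ × DIC = 0.02437 × 2.22 = 0.0541 mmol/kg

[CO3²⁻] = 0.0541 mmol/kg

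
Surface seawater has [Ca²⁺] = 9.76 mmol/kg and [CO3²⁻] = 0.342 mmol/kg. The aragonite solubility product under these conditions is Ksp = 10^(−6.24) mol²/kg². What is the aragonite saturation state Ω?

Ksp = 10^(−6.24) = 5.754×10^-7
Ω = [Ca²⁺][CO3²⁻]/Ksp = (9.76×10^-3)(0.342×10^-3) / 5.754×10^-7 = 5.80

Ω = 5.80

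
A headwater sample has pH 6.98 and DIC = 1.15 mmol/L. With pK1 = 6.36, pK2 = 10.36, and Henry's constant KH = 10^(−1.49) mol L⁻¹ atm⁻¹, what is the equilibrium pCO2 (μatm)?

pCO2 = 6870 μatm

α₀ = 1 / (1 + K1/[H⁺] + K1K2/[H⁺]²) = 1 / (1 + 10^+0.62 + 10^-2.76)
   = 1 / (1 + 4.1687 + 0.0017378) = 1/5.1704 = 0.1934
[CO2*] = α₀ × DIC = 0.1934 × 1.15 = 0.2224 mmol/L
pCO2 = [CO2*]/KH = 2.224×10^-4 / 3.236×10^-2 = 6870 μatm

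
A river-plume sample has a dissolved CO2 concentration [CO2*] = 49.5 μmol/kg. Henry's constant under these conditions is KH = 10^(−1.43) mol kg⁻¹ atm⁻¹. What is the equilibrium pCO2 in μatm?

KH = 10^(−1.43) = 3.715×10^-2 mol kg⁻¹ atm⁻¹
pCO2 = [CO2*]/KH = 49.5×10^-6 / 3.715×10^-2 = 1.33×10^-3 atm = 1330 μatm

pCO2 = 1330 μatm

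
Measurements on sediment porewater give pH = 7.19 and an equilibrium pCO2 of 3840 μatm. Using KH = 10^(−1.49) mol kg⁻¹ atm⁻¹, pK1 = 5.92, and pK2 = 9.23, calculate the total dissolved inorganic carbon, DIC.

[CO2*] = KH · pCO2 = 10^(−1.49) × 3840×10^-6 = 1.243×10^-4 mol/kg
α₀ = 1/(1 + K1/[H⁺] + K1K2/[H⁺]²) = 1/(1 + 10^+1.27 + 10^-0.77) = 0.05053
DIC = [CO2*]/α₀ = 1.243×10^-4 / 0.05053 = 2.46 mmol/kg

DIC = 2.46 mmol/kg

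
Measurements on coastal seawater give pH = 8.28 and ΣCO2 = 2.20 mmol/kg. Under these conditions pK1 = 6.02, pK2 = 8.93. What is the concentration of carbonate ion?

α₂ = 1 / (1 + [H⁺]/K2 + [H⁺]²/(K1K2)) = 1 / (1 + 10^+0.65 + 10^-1.61)
   = 1 / (1 + 4.4668 + 0.024547) = 1/5.4914 = 0.1821
[CO3²⁻] = α₂ × DIC = 0.1821 × 2.20 = 0.401 mmol/kg

[CO3²⁻] = 0.401 mmol/kg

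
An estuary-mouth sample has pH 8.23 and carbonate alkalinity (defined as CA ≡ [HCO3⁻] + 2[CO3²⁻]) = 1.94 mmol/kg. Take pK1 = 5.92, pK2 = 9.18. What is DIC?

DIC = 1.77 mmol/kg

CA = [HCO3⁻] + 2[CO3²⁻] = (α₁ + 2α₂)·DIC
At pH 8.23: [H⁺]/K1 = 10^-2.31 = 0.0048978, K2/[H⁺] = 10^-0.95 = 0.11220
α₁ = 1/(1 + 0.0048978 + 0.11220) = 1/1.1171 = 0.8952; α₂ = α₁·K2/[H⁺] = 0.1004
α₁ + 2α₂ = 1.0961
DIC = CA / (α₁ + 2α₂) = 1.94 / 1.0961 = 1.77 mmol/kg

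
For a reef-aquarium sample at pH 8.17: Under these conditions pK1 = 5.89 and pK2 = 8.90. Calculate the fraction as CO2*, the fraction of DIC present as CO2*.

α₀ = 1 / (1 + K1/[H⁺] + K1K2/[H⁺]²) = 1 / (1 + 10^+2.28 + 10^+1.55)
   = 1 / (1 + 190.55 + 35.481) = 1/227.03 = 0.004405

α₀ = 0.00440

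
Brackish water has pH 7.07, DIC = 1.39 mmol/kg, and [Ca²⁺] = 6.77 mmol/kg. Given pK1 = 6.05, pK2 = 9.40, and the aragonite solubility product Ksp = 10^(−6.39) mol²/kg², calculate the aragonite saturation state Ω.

α₂ = 1 / (1 + [H⁺]/K2 + [H⁺]²/(K1K2)) = 1 / (1 + 10^+2.33 + 10^+1.31)
   = 1 / (1 + 213.80 + 20.417) = 1/235.21 = 0.004251
[CO3²⁻] = α₂ × DIC = 0.004251 × 1.39 = 0.005910 mmol/kg = 5.910 μmol/kg
Ksp = 10^(−6.39) = 4.074×10^-7
Ω = [Ca²⁺][CO3²⁻]/Ksp = (6.77×10^-3)(5.910×10^-6) / 4.074×10^-7 = 0.0982

Ω = 0.0982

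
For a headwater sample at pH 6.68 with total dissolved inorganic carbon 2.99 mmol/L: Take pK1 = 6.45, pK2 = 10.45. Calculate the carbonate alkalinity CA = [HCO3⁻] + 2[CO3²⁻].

CA = 1.88 mmol/L

CA = [HCO3⁻] + 2[CO3²⁻] = (α₁ + 2α₂)·DIC
At pH 6.68: [H⁺]/K1 = 10^-0.23 = 0.58884, K2/[H⁺] = 10^-3.77 = 0.00016982
α₁ = 1/(1 + 0.58884 + 0.00016982) = 1/1.5890 = 0.6293; α₂ = α₁·K2/[H⁺] = 0.0001069
α₁ + 2α₂ = 0.6295
CA = 0.6295 × 2.99 = 1.88 mmol/L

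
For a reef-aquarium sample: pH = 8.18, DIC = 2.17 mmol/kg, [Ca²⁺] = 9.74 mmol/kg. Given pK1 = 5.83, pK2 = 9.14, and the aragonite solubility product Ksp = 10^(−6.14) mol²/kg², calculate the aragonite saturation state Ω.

α₂ = 1 / (1 + [H⁺]/K2 + [H⁺]²/(K1K2)) = 1 / (1 + 10^+0.96 + 10^-1.39)
   = 1 / (1 + 9.1201 + 0.040738) = 1/10.161 = 0.09842
[CO3²⁻] = α₂ × DIC = 0.09842 × 2.17 = 0.2136 mmol/kg
Ksp = 10^(−6.14) = 7.244×10^-7
Ω = [Ca²⁺][CO3²⁻]/Ksp = (9.74×10^-3)(2.136×10^-4) / 7.244×10^-7 = 2.87

Ω = 2.87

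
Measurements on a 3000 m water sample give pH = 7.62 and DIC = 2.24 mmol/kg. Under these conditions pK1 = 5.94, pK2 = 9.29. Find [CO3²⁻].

α₂ = 1 / (1 + [H⁺]/K2 + [H⁺]²/(K1K2)) = 1 / (1 + 10^+1.67 + 10^-0.01)
   = 1 / (1 + 46.774 + 0.97724) = 1/48.751 = 0.02051
[CO3²⁻] = α₂ × DIC = 0.02051 × 2.24 = 0.0459 mmol/kg

[CO3²⁻] = 0.0459 mmol/kg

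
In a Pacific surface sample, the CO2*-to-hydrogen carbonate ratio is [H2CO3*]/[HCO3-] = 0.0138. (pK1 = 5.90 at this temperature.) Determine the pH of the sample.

pH = 7.76

From K1 = [H⁺][HCO3-]/[H2CO3*]:  pH = pK1 − log₁₀([H2CO3*]/[HCO3-])
log₁₀(0.0138) = -1.860
pH = 5.90 − (-1.860) = 7.76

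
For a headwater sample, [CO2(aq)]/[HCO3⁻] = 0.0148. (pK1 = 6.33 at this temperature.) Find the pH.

From K1 = [H⁺][HCO3⁻]/[CO2(aq)]:  pH = pK1 − log₁₀([CO2(aq)]/[HCO3⁻])
log₁₀(0.0148) = -1.830
pH = 6.33 − (-1.830) = 8.16

pH = 8.16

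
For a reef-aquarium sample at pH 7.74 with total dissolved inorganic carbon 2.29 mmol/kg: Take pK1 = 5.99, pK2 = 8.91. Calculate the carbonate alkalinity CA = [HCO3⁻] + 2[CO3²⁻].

CA = 2.40 mmol/kg

CA = [HCO3⁻] + 2[CO3²⁻] = (α₁ + 2α₂)·DIC
At pH 7.74: [H⁺]/K1 = 10^-1.75 = 0.017783, K2/[H⁺] = 10^-1.17 = 0.067608
α₁ = 1/(1 + 0.017783 + 0.067608) = 1/1.0854 = 0.9213; α₂ = α₁·K2/[H⁺] = 0.06229
α₁ + 2α₂ = 1.0459
CA = 1.0459 × 2.29 = 2.40 mmol/kg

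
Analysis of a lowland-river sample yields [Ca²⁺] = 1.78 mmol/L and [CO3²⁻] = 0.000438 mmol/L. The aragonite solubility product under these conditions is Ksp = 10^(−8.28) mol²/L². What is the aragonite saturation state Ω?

Ksp = 10^(−8.28) = 5.248×10^-9
Ω = [Ca²⁺][CO3²⁻]/Ksp = (1.78×10^-3)(0.000438×10^-3) / 5.248×10^-9 = 0.149

Ω = 0.149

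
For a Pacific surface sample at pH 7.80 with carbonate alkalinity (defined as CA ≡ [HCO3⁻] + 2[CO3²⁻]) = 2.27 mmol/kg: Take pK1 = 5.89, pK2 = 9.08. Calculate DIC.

CA = [HCO3⁻] + 2[CO3²⁻] = (α₁ + 2α₂)·DIC
At pH 7.80: [H⁺]/K1 = 10^-1.91 = 0.012303, K2/[H⁺] = 10^-1.28 = 0.052481
α₁ = 1/(1 + 0.012303 + 0.052481) = 1/1.0648 = 0.9392; α₂ = α₁·K2/[H⁺] = 0.04929
α₁ + 2α₂ = 1.0377
DIC = CA / (α₁ + 2α₂) = 2.27 / 1.0377 = 2.19 mmol/kg

DIC = 2.19 mmol/kg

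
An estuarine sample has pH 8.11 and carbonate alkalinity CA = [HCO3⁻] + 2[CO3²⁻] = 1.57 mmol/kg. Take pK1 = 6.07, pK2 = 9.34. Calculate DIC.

DIC = 1.50 mmol/kg

CA = [HCO3⁻] + 2[CO3²⁻] = (α₁ + 2α₂)·DIC
At pH 8.11: [H⁺]/K1 = 10^-2.04 = 0.0091201, K2/[H⁺] = 10^-1.23 = 0.058884
α₁ = 1/(1 + 0.0091201 + 0.058884) = 1/1.0680 = 0.9363; α₂ = α₁·K2/[H⁺] = 0.05513
α₁ + 2α₂ = 1.0466
DIC = CA / (α₁ + 2α₂) = 1.57 / 1.0466 = 1.50 mmol/kg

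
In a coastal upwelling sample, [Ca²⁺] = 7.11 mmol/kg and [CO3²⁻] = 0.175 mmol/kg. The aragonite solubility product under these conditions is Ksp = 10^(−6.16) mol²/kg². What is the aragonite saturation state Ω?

Ksp = 10^(−6.16) = 6.918×10^-7
Ω = [Ca²⁺][CO3²⁻]/Ksp = (7.11×10^-3)(0.175×10^-3) / 6.918×10^-7 = 1.80

Ω = 1.80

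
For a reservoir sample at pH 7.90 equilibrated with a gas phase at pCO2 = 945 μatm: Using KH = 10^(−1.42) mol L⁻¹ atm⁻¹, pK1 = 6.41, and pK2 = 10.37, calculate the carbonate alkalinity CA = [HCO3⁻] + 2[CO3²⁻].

CA = 1.12 mmol/L

[CO2*] = KH · pCO2 = 10^(−1.42) × 945×10^-6 = 3.593×10^-5 mol/L
α₀ = 1/(1 + K1/[H⁺] + K1K2/[H⁺]²) = 1/(1 + 10^+1.49 + 10^-0.98) = 0.03124
DIC = [CO2*]/α₀ = 3.593×10^-5 / 0.03124 = 1.150 mmol/L
CA = (α₁ + 2α₂)·DIC = (0.9655 + 2×0.003271) × 1.150 = 1.12 mmol/L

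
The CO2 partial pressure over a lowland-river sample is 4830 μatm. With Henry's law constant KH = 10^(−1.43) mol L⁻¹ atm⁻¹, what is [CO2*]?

KH = 10^(−1.43) = 3.715×10^-2 mol L⁻¹ atm⁻¹
[CO2*] = KH · pCO2 = 3.715×10^-2 × 4830×10^-6 atm = 1.79×10^-4 mol/L

[CO2*] = 179 μmol/L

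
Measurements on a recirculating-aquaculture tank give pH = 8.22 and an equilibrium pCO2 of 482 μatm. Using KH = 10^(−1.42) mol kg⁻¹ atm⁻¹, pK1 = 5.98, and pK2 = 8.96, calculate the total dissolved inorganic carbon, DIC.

[CO2*] = KH · pCO2 = 10^(−1.42) × 482×10^-6 = 1.833×10^-5 mol/kg
α₀ = 1/(1 + K1/[H⁺] + K1K2/[H⁺]²) = 1/(1 + 10^+2.24 + 10^+1.50) = 0.004845
DIC = [CO2*]/α₀ = 1.833×10^-5 / 0.004845 = 3.78 mmol/kg

DIC = 3.78 mmol/kg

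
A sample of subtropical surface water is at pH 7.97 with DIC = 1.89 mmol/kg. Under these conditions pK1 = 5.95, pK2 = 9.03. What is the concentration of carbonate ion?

α₂ = 1 / (1 + [H⁺]/K2 + [H⁺]²/(K1K2)) = 1 / (1 + 10^+1.06 + 10^-0.96)
   = 1 / (1 + 11.482 + 0.10965) = 1/12.591 = 0.07942
[CO3²⁻] = α₂ × DIC = 0.07942 × 1.89 = 0.150 mmol/kg

[CO3²⁻] = 0.150 mmol/kg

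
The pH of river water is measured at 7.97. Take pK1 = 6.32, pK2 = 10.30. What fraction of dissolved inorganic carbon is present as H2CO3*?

α₀ = 0.0218

α₀ = 1 / (1 + K1/[H⁺] + K1K2/[H⁺]²) = 1 / (1 + 10^+1.65 + 10^-0.68)
   = 1 / (1 + 44.668 + 0.20893) = 1/45.877 = 0.02180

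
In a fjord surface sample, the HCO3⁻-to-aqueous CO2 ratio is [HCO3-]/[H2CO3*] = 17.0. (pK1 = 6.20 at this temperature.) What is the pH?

From K1 = [H⁺][HCO3-]/[H2CO3*]:  pH = pK1 + log₁₀([HCO3-]/[H2CO3*])
log₁₀(17.0) = +1.230
pH = 6.20 + (+1.230) = 7.43

pH = 7.43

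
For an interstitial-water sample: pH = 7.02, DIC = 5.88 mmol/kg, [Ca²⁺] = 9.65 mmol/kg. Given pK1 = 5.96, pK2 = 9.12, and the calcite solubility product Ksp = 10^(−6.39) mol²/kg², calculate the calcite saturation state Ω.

α₂ = 1 / (1 + [H⁺]/K2 + [H⁺]²/(K1K2)) = 1 / (1 + 10^+2.10 + 10^+1.04)
   = 1 / (1 + 125.89 + 10.965) = 1/137.86 = 0.007254
[CO3²⁻] = α₂ × DIC = 0.007254 × 5.88 = 0.04265 mmol/kg
Ksp = 10^(−6.39) = 4.074×10^-7
Ω = [Ca²⁺][CO3²⁻]/Ksp = (9.65×10^-3)(4.265×10^-5) / 4.074×10^-7 = 1.01

Ω = 1.01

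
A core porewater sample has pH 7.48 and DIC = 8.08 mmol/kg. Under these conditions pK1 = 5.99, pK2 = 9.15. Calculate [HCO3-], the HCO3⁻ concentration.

[HCO3⁻] = 7.67 mmol/kg

α₁ = 1 / (1 + [H⁺]/K1 + K2/[H⁺]) = 1 / (1 + 10^-1.49 + 10^-1.67)
   = 1 / (1 + 0.032359 + 0.021380) = 1/1.0537 = 0.9490
[HCO3⁻] = α₁ × DIC = 0.9490 × 8.08 = 7.67 mmol/kg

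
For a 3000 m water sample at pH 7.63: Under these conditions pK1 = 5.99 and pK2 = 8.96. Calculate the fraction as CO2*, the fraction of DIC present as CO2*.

α₀ = 1 / (1 + K1/[H⁺] + K1K2/[H⁺]²) = 1 / (1 + 10^+1.64 + 10^+0.31)
   = 1 / (1 + 43.652 + 2.0417) = 1/46.693 = 0.02142

α₀ = 0.0214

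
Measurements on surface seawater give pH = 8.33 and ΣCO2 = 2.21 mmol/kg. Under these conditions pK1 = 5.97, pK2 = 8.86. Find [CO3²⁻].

[CO3²⁻] = 0.502 mmol/kg

α₂ = 1 / (1 + [H⁺]/K2 + [H⁺]²/(K1K2)) = 1 / (1 + 10^+0.53 + 10^-1.83)
   = 1 / (1 + 3.3884 + 0.014791) = 1/4.4032 = 0.2271
[CO3²⁻] = α₂ × DIC = 0.2271 × 2.21 = 0.502 mmol/kg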